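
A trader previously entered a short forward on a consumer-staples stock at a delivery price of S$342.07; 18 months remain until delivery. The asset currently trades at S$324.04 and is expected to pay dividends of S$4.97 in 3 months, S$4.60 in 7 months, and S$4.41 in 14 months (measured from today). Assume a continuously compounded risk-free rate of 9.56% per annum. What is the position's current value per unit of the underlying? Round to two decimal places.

PV(remaining dividends) I = 4.97·e^(−0.0956·3/12) + 4.60·e^(−0.0956·7/12) + 4.41·e^(−0.0956·14/12) = 13.1477
Current forward F = (S − I)·e^(rT) = (324.04 − 13.1477)·e^(0.0956·18/12) = 310.8923 × 1.154191 = 358.8291
Value (long) = (F − K)·e^(−rT) = (358.8291 − 342.07) × 0.866407 = 14.5202
Short position value = −(long value) = -S$14.52

-S$14.52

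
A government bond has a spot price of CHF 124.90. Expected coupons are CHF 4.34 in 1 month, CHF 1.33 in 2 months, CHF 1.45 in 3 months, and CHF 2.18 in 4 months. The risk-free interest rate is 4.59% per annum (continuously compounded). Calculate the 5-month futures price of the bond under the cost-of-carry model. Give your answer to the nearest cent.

CHF 117.91

PV(coupons) I = 4.34·e^(−0.0459·1/12) + 1.33·e^(−0.0459·2/12) + 1.45·e^(−0.0459·3/12) + 2.18·e^(−0.0459·4/12)
I = 4.3234 + 1.3199 + 1.4335 + 2.1469 = 9.2237
F = (S − I)·e^(rT) = (124.90 − 9.2237) · e^(0.0459·5/12)
= 115.6763 · e^0.019125 = 115.6763 × 1.019309 = CHF 117.91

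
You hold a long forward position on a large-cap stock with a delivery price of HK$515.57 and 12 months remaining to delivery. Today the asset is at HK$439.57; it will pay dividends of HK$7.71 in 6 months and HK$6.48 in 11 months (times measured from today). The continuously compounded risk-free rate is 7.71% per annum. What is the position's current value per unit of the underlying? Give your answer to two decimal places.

PV(remaining dividends) I = 7.71·e^(−0.0771·6/12) + 6.48·e^(−0.0771·11/12) = 13.4563
Current forward F = (S − I)·e^(rT) = (439.57 − 13.4563)·e^(0.0771·12/12) = 426.1137 × 1.080150 = 460.2667
Value (long) = (F − K)·e^(−rT) = (460.2667 − 515.57) × 0.925797 = -51.1996
Value = -HK$51.20

-HK$51.20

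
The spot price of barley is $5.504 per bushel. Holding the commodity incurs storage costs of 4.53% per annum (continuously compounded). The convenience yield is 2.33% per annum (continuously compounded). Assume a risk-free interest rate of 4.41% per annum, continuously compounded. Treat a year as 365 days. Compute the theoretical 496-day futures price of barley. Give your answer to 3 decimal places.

Net carry = r + u − y = 0.0441 + 0.0453 − 0.0233 = 0.0661
F = S·e^((r+u−y)T) = 5.504 · e^(0.0661 × 496/365) = 5.504 · e^0.089824
= 5.504 × 1.093982 = $6.021 per bushel

$6.021 per bushel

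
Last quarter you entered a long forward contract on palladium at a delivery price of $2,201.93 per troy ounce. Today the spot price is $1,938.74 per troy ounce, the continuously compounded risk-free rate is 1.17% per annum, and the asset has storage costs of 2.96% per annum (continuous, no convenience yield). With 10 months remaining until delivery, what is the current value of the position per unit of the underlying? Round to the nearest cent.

-$193.41 per troy ounce

Current fair forward for the remaining 10 months: F = S·e^((r + u)·T), (r + u) = 0.0117 + 0.0296 = 0.0413
F = 1938.74 · e^(0.0413 × 10/12) = 1938.74 × 1.03501577 = 2006.6265
Value of long forward = (F − K)·e^(−rT) = (2006.6265 − 2201.93) · e^(−0.0117·10/12)
= -195.3035 × 0.99029738 = -193.41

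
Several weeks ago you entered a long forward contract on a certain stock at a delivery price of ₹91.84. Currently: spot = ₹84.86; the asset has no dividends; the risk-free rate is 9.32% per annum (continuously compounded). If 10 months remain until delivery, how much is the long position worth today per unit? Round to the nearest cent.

Current fair forward for the remaining 10 months: F = S·e^(r·T), r = 0.0932
F = 84.86 · e^(0.0932 × 10/12) = 84.86 × 1.080762 = 91.7135
Value of long forward = (F − K)·e^(−rT) = (91.7135 − 91.84) · e^(−0.0932·10/12)
= -0.1265 × 0.925273 = -0.12

-₹0.12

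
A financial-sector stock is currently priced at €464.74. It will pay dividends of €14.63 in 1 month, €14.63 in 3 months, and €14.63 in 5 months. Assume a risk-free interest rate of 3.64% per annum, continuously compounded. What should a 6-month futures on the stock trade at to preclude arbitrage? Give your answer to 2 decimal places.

PV(dividends) I = 14.63·e^(−0.0364·1/12) + 14.63·e^(−0.0364·3/12) + 14.63·e^(−0.0364·5/12)
I = 14.5857 + 14.4975 + 14.4098 = 43.4930
F = (S − I)·e^(rT) = (464.74 − 43.4930) · e^(0.0364·6/12)
= 421.2470 · e^0.018200 = 421.2470 × 1.018367 = €428.98

€428.98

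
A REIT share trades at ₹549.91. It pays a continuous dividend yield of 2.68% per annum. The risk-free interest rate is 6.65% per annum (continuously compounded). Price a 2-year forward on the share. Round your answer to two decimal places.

F = S·e^((r − q)T) = 549.91 · e^((0.0665 − 0.0268) × 2)
= 549.91 · e^0.079400 = 549.91 × 1.082637
F = ₹595.35

₹595.35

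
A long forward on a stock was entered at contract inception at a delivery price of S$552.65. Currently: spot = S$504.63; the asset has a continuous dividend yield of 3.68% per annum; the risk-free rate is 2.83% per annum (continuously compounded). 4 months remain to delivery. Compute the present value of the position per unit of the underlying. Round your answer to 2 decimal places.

-S$48.98

Current fair forward for the remaining 4 months: F = S·e^((r − q)·T), (r − q) = 0.0283 − 0.0368 = -0.0085
F = 504.63 · e^(-0.0085 × 4/12) = 504.63 × 0.997171 = 503.2024
Value of long forward = (F − K)·e^(−rT) = (503.2024 − 552.65) · e^(−0.0283·4/12)
= -49.4476 × 0.990611 = -48.98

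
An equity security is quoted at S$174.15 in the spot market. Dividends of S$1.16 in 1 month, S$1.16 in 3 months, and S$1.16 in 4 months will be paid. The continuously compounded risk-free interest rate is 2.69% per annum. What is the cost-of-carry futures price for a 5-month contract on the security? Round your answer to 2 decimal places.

S$172.61

PV(dividends) I = 1.16·e^(−0.0269·1/12) + 1.16·e^(−0.0269·3/12) + 1.16·e^(−0.0269·4/12)
I = 1.1574 + 1.1522 + 1.1496 = 3.4592
F = (S − I)·e^(rT) = (174.15 − 3.4592) · e^(0.0269·5/12)
= 170.6908 · e^0.011208 = 170.6908 × 1.011271 = S$172.61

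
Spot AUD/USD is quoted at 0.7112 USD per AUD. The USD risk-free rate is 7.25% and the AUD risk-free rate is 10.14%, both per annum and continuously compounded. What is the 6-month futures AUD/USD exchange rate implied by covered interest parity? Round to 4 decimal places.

F = S·e^((r_USD − r_AUD)T) = 0.7112 · e^((0.0725 − 0.1014) × 6/12)
= 0.7112 · e^-0.014450 = 0.7112 × 0.985654
F = 0.7010 USD per AUD

0.7010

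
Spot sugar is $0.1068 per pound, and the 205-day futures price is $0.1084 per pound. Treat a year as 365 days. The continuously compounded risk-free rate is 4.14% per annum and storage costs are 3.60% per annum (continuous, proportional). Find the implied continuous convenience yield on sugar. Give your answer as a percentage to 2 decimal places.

5.09%

F = S·e^((r+u−y)T) ⇒ (r+u−y) = ln(F/S)/T
ln(0.1084/0.1068) = 0.014870; /T ⇒ 0.026476
y = r + u − ln(F/S)/T = 0.0414 + 0.0360 − 0.026476 = 0.050924
y = 5.09%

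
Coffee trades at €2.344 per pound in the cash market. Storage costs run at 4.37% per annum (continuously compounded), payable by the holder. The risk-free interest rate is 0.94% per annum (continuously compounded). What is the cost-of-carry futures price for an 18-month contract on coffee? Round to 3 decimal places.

Net carry = r + u − y = 0.0094 + 0.0437 − 0.0000 = 0.0531
F = S·e^((r+u−y)T) = 2.344 · e^(0.0531 × 18/12) = 2.344 · e^0.079650
= 2.344 × 1.082908 = €2.538 per pound

€2.538 per pound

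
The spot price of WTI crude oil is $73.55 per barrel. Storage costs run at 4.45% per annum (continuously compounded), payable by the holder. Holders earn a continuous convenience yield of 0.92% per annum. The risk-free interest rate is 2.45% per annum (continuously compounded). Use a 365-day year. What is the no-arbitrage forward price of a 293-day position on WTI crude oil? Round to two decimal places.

Net carry = r + u − y = 0.0245 + 0.0445 − 0.0092 = 0.0598
F = S·e^((r+u−y)T) = 73.55 · e^(0.0598 × 293/365) = 73.55 · e^0.048004
= 73.55 × 1.049175 = $77.17 per barrel

$77.17 per barrel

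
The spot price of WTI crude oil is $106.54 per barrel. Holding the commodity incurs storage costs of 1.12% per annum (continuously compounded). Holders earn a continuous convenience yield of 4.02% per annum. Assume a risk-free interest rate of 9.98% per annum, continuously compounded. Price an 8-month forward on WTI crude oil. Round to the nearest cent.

Net carry = r + u − y = 0.0998 + 0.0112 − 0.0402 = 0.0708
F = S·e^((r+u−y)T) = 106.54 · e^(0.0708 × 8/12) = 106.54 · e^0.047200
= 106.54 × 1.048332 = $111.69 per barrel

$111.69 per barrel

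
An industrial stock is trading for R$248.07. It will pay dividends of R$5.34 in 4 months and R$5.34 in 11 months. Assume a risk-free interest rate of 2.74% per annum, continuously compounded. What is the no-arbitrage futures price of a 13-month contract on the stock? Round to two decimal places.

R$244.73

PV(dividends) I = 5.34·e^(−0.0274·4/12) + 5.34·e^(−0.0274·11/12)
I = 5.2915 + 5.2075 = 10.4990
F = (S − I)·e^(rT) = (248.07 − 10.4990) · e^(0.0274·13/12)
= 237.5710 · e^0.029683 = 237.5710 × 1.030128 = R$244.73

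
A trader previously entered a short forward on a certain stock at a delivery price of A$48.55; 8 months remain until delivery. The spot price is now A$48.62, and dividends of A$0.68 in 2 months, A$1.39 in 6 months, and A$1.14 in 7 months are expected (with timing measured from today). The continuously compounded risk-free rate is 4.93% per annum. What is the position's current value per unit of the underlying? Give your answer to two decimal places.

PV(remaining dividends) I = 0.68·e^(−0.0493·2/12) + 1.39·e^(−0.0493·6/12) + 1.14·e^(−0.0493·7/12) = 3.1383
Current forward F = (S − I)·e^(rT) = (48.62 − 3.1383)·e^(0.0493·8/12) = 45.4817 × 1.033413 = 47.0014
Value (long) = (F − K)·e^(−rT) = (47.0014 − 48.55) × 0.967668 = -1.4985
Short position value = −(long value) = A$1.50

A$1.50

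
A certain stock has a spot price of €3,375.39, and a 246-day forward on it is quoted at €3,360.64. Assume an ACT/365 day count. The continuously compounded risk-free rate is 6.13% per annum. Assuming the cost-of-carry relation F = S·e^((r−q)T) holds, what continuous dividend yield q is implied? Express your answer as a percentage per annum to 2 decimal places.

6.78%

From F = S·e^((r−q)T): (r − q) = ln(F/S)/T
ln(3360.64/3375.39) = ln(0.995630) = -0.004380
(r − q) = -0.004380 / (246/365) = -0.006499
q = r − ln(F/S)/T = 0.0613 + 0.006499 = 0.067799
q = 6.78%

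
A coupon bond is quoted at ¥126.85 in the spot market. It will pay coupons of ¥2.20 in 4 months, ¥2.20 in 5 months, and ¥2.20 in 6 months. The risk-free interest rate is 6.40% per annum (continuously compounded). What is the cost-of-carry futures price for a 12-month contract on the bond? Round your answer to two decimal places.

¥128.38

PV(coupons) I = 2.20·e^(−0.0640·4/12) + 2.20·e^(−0.0640·5/12) + 2.20·e^(−0.0640·6/12)
I = 2.1536 + 2.1421 + 2.1307 = 6.4264
F = (S − I)·e^(rT) = (126.85 − 6.4264) · e^(0.0640·12/12)
= 120.4236 · e^0.064000 = 120.4236 × 1.066092 = ¥128.38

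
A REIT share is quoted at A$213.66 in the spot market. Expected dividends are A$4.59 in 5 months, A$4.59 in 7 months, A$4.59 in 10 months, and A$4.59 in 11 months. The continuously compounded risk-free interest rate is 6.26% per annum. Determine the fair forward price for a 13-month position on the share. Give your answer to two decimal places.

A$209.83

PV(dividends) I = 4.59·e^(−0.0626·5/12) + 4.59·e^(−0.0626·7/12) + 4.59·e^(−0.0626·10/12) + 4.59·e^(−0.0626·11/12)
I = 4.4718 + 4.4254 + 4.3567 + 4.3340 = 17.5879
F = (S − I)·e^(rT) = (213.66 − 17.5879) · e^(0.0626·13/12)
= 196.0721 · e^0.067817 = 196.0721 × 1.070169 = A$209.83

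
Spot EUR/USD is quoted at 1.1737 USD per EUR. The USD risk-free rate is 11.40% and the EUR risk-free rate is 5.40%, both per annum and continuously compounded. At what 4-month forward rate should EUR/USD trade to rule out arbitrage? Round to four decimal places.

1.1974

F = S·e^((r_USD − r_EUR)T) = 1.1737 · e^((0.1140 − 0.0540) × 4/12)
= 1.1737 · e^0.020000 = 1.1737 × 1.020201
F = 1.1974 USD per EUR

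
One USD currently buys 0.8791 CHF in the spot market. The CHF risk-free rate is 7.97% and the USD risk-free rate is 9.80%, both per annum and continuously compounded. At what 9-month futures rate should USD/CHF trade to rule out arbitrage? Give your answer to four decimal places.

F = S·e^((r_CHF − r_USD)T) = 0.8791 · e^((0.0797 − 0.0980) × 9/12)
= 0.8791 · e^-0.013725 = 0.8791 × 0.986369
F = 0.8671 CHF per USD

0.8671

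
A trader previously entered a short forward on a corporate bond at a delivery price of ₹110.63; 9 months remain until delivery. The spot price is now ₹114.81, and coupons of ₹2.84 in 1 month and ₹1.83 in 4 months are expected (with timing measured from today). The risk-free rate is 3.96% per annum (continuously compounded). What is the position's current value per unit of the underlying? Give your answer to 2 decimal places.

-₹2.78

PV(remaining coupons) I = 2.84·e^(−0.0396·1/12) + 1.83·e^(−0.0396·4/12) = 4.6366
Current forward F = (S − I)·e^(rT) = (114.81 − 4.6366)·e^(0.0396·9/12) = 110.1734 × 1.030145 = 113.4946
Value (long) = (F − K)·e^(−rT) = (113.4946 − 110.63) × 0.970737 = 2.7808
Short position value = −(long value) = -₹2.78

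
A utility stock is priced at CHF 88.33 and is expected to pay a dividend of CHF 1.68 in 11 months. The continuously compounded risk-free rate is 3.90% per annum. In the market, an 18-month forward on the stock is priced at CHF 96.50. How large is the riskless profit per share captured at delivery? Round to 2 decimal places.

PV(dividends) I = 1.68·e^(−0.0390·11/12) = 1.6210
Fair forward F* = (S − I)·e^(rT) = (88.33 − 1.6210)·e^0.058500 = 86.7090 × 1.060245 = 91.9328
Market CHF 96.50 > fair 91.9328: forward overpriced → cash-and-carry (borrow at r, buy the stock and collect the dividends, short the forward).
Profit at T = |F_mkt − F*| = |96.50 − 91.9328| = CHF 4.57 per share

CHF 4.57 per share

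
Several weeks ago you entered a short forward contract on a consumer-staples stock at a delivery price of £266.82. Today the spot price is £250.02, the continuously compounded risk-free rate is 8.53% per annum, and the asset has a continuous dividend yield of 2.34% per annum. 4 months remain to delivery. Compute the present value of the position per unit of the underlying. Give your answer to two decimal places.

Current fair forward for the remaining 4 months: F = S·e^((r − q)·T), (r − q) = 0.0853 − 0.0234 = 0.0619
F = 250.02 · e^(0.0619 × 4/12) = 250.02 × 1.020848 = 255.2324
Value of long forward = (F − K)·e^(−rT) = (255.2324 − 266.82) · e^(−0.0853·4/12)
= -11.5876 × 0.971967 = -11.26
Short position value = −(long value) = £11.26

£11.26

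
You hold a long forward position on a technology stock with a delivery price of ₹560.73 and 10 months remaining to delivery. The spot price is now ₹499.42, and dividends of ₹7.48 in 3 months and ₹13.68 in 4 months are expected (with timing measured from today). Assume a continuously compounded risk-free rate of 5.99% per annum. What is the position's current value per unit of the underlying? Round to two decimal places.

-₹54.79

PV(remaining dividends) I = 7.48·e^(−0.0599·3/12) + 13.68·e^(−0.0599·4/12) = 20.7784
Current forward F = (S − I)·e^(rT) = (499.42 − 20.7784)·e^(0.0599·10/12) = 478.6416 × 1.051183 = 503.1399
Value (long) = (F − K)·e^(−rT) = (503.1399 − 560.73) × 0.951309 = -54.7860
Value = -₹54.79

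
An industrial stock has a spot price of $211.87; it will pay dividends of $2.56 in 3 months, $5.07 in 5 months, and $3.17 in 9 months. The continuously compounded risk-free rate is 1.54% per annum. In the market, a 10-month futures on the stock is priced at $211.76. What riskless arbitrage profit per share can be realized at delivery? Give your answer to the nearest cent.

PV(dividends) I = 2.56·e^(−0.0154·3/12) + 5.07·e^(−0.0154·5/12) + 3.17·e^(−0.0154·9/12) = 10.7213
Fair futures F* = (S − I)·e^(rT) = (211.87 − 10.7213)·e^0.012833 = 201.1487 × 1.012916 = 203.7467
Market $211.76 > fair 203.7467: forward overpriced → cash-and-carry (borrow at r, buy the stock and collect the dividends, short the forward).
Profit at T = |F_mkt − F*| = |211.76 − 203.7467| = $8.01 per share

$8.01 per share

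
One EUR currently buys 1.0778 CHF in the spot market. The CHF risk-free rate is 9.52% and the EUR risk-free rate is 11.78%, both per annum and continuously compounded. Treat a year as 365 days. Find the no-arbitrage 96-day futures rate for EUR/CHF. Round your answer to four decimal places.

1.0714

F = S·e^((r_CHF − r_EUR)T) = 1.0778 · e^((0.0952 − 0.1178) × 96/365)
= 1.0778 · e^-0.005944 = 1.0778 × 0.994074
F = 1.0714 CHF per EUR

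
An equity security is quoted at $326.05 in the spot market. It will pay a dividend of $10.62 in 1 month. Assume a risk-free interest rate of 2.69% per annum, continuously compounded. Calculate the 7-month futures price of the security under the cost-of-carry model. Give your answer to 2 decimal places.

$320.44

PV(dividends) I = 10.62·e^(−0.0269·1/12)
I = 10.5962
F = (S − I)·e^(rT) = (326.05 − 10.5962) · e^(0.0269·7/12)
= 315.4538 · e^0.015692 = 315.4538 × 1.015816 = $320.44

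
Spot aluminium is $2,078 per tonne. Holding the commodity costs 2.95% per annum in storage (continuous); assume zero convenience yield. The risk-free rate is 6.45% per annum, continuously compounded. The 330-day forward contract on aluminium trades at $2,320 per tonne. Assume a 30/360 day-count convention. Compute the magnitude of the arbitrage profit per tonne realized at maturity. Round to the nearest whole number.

Fair forward: F* = S·e^(carry·T), with carry = (r + u) = 0.0645 + 0.0295 = 0.0940
F* = 2078 · e^(0.0940 × 330/360) = 2078 · e^0.086167 = 2078 × 1.089988 = $2264.9951
Market $2320 > fair $2264.9951: forward overpriced → cash-and-carry (buy spot, short the forward).
At maturity, profit = |F_mkt − F*| = |2320 − 2264.9951| = $55 per tonne

$55 per tonne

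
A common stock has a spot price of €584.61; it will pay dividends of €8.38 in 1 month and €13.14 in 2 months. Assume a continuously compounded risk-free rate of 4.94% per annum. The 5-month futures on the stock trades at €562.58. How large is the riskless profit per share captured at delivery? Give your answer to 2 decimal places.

€12.37 per share

PV(dividends) I = 8.38·e^(−0.0494·1/12) + 13.14·e^(−0.0494·2/12) = 21.3778
Fair futures F* = (S − I)·e^(rT) = (584.61 − 21.3778)·e^0.020583 = 563.2322 × 1.020796 = 574.9452
Market €562.58 < fair 574.9452: forward underpriced → reverse cash-and-carry (short the stock, invest proceeds at r, pay the dividends, go long the forward).
Profit at T = |F_mkt − F*| = |562.58 − 574.9452| = €12.37 per share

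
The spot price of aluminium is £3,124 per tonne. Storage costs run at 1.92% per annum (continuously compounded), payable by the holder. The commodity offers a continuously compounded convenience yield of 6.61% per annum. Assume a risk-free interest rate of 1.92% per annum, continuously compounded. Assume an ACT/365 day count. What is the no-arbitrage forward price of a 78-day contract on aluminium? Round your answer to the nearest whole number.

Net carry = r + u − y = 0.0192 + 0.0192 − 0.0661 = -0.0277
F = S·e^((r+u−y)T) = 3124 · e^(-0.0277 × 78/365) = 3124 · e^-0.005919
= 3124 × 0.994098 = £3,106 per tonne

£3,106 per tonne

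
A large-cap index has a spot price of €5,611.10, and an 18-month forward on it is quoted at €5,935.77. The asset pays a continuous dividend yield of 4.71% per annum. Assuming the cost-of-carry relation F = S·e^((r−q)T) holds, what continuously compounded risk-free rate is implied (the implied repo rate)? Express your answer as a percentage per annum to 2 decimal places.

8.46%

From F = S·e^((r−q)T): (r − q) = ln(F/S)/T
ln(5935.77/5611.10) = ln(1.057862) = 0.056250
(r − q) = 0.056250 / (18/12) = 0.037500
r = ln(F/S)/T + q = 0.037500 + 0.0471 = 0.084600
r = 8.46%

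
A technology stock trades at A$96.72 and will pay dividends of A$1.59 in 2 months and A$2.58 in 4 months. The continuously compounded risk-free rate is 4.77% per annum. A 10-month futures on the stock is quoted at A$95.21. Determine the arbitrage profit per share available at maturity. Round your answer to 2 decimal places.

PV(dividends) I = 1.59·e^(−0.0477·2/12) + 2.58·e^(−0.0477·4/12) = 4.1167
Fair futures F* = (S − I)·e^(rT) = (96.72 − 4.1167)·e^0.039750 = 92.6033 × 1.040551 = 96.3585
Market A$95.21 < fair 96.3585: forward underpriced → reverse cash-and-carry (short the stock, invest proceeds at r, pay the dividends, go long the forward).
Profit at T = |F_mkt − F*| = |95.21 − 96.3585| = A$1.15 per share

A$1.15 per share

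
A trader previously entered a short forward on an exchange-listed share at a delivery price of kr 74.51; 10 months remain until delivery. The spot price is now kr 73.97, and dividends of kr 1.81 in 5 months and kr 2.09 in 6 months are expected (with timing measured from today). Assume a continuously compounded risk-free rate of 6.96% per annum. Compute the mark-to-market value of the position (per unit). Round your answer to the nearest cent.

kr 0.12

PV(remaining dividends) I = 1.81·e^(−0.0696·5/12) + 2.09·e^(−0.0696·6/12) = 3.7768
Current forward F = (S − I)·e^(rT) = (73.97 − 3.7768)·e^(0.0696·10/12) = 70.1932 × 1.059715 = 74.3848
Value (long) = (F − K)·e^(−rT) = (74.3848 − 74.51) × 0.943650 = -0.1181
Short position value = −(long value) = kr 0.12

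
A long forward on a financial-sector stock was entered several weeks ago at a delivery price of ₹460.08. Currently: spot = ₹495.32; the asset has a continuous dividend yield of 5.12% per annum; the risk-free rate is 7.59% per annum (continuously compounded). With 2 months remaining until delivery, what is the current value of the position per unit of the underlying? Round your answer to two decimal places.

Current fair forward for the remaining 2 months: F = S·e^((r − q)·T), (r − q) = 0.0759 − 0.0512 = 0.0247
F = 495.32 · e^(0.0247 × 2/12) = 495.32 × 1.004125 = 497.3632
Value of long forward = (F − K)·e^(−rT) = (497.3632 − 460.08) · e^(−0.0759·2/12)
= 37.2832 × 0.987430 = 36.81

₹36.81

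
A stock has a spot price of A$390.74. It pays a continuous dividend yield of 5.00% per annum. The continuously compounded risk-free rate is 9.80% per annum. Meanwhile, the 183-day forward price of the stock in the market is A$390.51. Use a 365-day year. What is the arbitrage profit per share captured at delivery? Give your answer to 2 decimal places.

Fair forward: F* = S·e^(carry·T), with carry = (r − q) = 0.0980 − 0.0500 = 0.0480
F* = 390.74 · e^(0.0480 × 183/365) = 390.74 · e^0.024066 = 390.74 × 1.024358 = A$400.2576
Market A$390.51 < fair A$400.2576: forward underpriced → reverse cash-and-carry (short spot, go long the forward).
At maturity, profit = |F_mkt − F*| = |390.51 − 400.2576| = A$9.75 per share

A$9.75 per share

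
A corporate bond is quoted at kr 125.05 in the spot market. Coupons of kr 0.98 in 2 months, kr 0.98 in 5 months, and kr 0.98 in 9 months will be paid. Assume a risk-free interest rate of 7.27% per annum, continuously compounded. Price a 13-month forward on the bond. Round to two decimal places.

kr 132.22

PV(coupons) I = 0.98·e^(−0.0727·2/12) + 0.98·e^(−0.0727·5/12) + 0.98·e^(−0.0727·9/12)
I = 0.9682 + 0.9508 + 0.9280 = 2.8470
F = (S − I)·e^(rT) = (125.05 − 2.8470) · e^(0.0727·13/12)
= 122.2030 · e^0.078758 = 122.2030 × 1.081942 = kr 132.22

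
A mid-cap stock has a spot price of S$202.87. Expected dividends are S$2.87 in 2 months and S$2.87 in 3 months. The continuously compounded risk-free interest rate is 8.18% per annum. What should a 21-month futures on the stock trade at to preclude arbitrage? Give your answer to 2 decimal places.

PV(dividends) I = 2.87·e^(−0.0818·2/12) + 2.87·e^(−0.0818·3/12)
I = 2.8311 + 2.8119 = 5.6430
F = (S − I)·e^(rT) = (202.87 − 5.6430) · e^(0.0818·21/12)
= 197.2270 · e^0.143150 = 197.2270 × 1.153903 = S$227.58

S$227.58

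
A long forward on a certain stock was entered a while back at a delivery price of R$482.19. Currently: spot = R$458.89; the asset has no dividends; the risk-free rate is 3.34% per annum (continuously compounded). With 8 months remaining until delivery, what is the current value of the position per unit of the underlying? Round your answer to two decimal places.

Current fair forward for the remaining 8 months: F = S·e^(r·T), r = 0.0334
F = 458.89 · e^(0.0334 × 8/12) = 458.89 × 1.022516 = 469.2224
Value of long forward = (F − K)·e^(−rT) = (469.2224 − 482.19) · e^(−0.0334·8/12)
= -12.9676 × 0.977979 = -12.68

-R$12.68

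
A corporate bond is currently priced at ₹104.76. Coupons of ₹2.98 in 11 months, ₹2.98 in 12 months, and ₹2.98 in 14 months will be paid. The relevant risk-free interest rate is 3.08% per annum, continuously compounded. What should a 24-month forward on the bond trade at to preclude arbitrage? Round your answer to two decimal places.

₹102.20

PV(coupons) I = 2.98·e^(−0.0308·11/12) + 2.98·e^(−0.0308·12/12) + 2.98·e^(−0.0308·14/12)
I = 2.8970 + 2.8896 + 2.8748 = 8.6614
F = (S − I)·e^(rT) = (104.76 − 8.6614) · e^(0.0308·24/12)
= 96.0986 · e^0.061600 = 96.0986 × 1.063537 = ₹102.20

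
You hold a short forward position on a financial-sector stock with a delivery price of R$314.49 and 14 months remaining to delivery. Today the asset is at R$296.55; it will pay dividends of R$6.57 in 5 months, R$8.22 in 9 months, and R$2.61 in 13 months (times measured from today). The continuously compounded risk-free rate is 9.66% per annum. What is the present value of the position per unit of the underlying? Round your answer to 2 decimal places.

R$0.73

PV(remaining dividends) I = 6.57·e^(−0.0966·5/12) + 8.22·e^(−0.0966·9/12) + 2.61·e^(−0.0966·13/12) = 16.3070
Current forward F = (S − I)·e^(rT) = (296.55 − 16.3070)·e^(0.0966·14/12) = 280.2430 × 1.119296 = 313.6749
Value (long) = (F − K)·e^(−rT) = (313.6749 − 314.49) × 0.893419 = -0.7282
Short position value = −(long value) = R$0.73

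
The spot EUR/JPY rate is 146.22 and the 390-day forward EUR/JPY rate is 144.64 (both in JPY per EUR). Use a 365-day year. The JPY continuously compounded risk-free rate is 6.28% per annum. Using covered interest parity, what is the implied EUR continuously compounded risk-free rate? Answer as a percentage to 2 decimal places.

7.30%

F = S·e^((r_JPY − r_EUR)T) ⇒ r_EUR = r_JPY − ln(F/S)/T
ln(144.64/146.22) = -0.010864; /(390/365) = -0.010168
r_EUR = 0.0628 + 0.010168 = 0.072968
r_EUR = 7.30%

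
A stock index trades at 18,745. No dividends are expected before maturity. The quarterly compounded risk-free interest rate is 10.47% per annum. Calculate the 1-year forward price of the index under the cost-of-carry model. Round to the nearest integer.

20,786

F = S · (1+r/4)^(4T)
= 18745 × 1.108883
F = 20,786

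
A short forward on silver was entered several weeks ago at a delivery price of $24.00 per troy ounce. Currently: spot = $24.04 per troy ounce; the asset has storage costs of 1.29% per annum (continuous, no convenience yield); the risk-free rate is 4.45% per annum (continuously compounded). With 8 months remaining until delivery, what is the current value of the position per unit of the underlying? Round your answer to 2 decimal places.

Current fair forward for the remaining 8 months: F = S·e^((r + u)·T), (r + u) = 0.0445 + 0.0129 = 0.0574
F = 24.04 · e^(0.0574 × 8/12) = 24.04 × 1.039008 = 24.9778
Value of long forward = (F − K)·e^(−rT) = (24.9778 − 24.00) · e^(−0.0445·8/12)
= 0.9778 × 0.970769 = 0.95
Short position value = −(long value) = -$0.95

-$0.95 per troy ounce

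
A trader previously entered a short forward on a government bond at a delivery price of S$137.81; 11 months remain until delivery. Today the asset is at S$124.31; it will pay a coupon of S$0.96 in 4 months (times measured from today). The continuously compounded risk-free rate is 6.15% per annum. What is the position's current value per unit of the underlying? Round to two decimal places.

PV(remaining coupons) I = 0.96·e^(−0.0615·4/12) = 0.9405
Current forward F = (S − I)·e^(rT) = (124.31 − 0.9405)·e^(0.0615·11/12) = 123.3695 × 1.057994 = 130.5242
Value (long) = (F − K)·e^(−rT) = (130.5242 − 137.81) × 0.945185 = -6.8864
Short position value = −(long value) = S$6.89

S$6.89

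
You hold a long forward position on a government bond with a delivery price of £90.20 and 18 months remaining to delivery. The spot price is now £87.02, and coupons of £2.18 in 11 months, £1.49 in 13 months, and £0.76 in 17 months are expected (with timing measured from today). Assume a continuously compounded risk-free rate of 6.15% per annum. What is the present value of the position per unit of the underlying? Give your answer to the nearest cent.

PV(remaining coupons) I = 2.18·e^(−0.0615·11/12) + 1.49·e^(−0.0615·13/12) + 0.76·e^(−0.0615·17/12) = 4.1511
Current forward F = (S − I)·e^(rT) = (87.02 − 4.1511)·e^(0.0615·18/12) = 82.8689 × 1.096639 = 90.8773
Value (long) = (F − K)·e^(−rT) = (90.8773 − 90.20) × 0.911877 = 0.6176
Value = £0.62

£0.62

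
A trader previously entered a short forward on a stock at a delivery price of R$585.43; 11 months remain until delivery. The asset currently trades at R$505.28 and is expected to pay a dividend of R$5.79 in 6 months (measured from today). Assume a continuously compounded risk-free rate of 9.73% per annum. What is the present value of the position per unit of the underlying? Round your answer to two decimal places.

R$35.71

PV(remaining dividends) I = 5.79·e^(−0.0973·6/12) = 5.5151
Current forward F = (S − I)·e^(rT) = (505.28 − 5.5151)·e^(0.0973·11/12) = 499.7649 × 1.093290 = 546.3880
Value (long) = (F − K)·e^(−rT) = (546.3880 − 585.43) × 0.914670 = -35.7105
Short position value = −(long value) = R$35.71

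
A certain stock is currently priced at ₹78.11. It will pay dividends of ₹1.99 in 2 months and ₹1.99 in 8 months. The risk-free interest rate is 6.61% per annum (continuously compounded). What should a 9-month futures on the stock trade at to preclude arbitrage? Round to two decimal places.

PV(dividends) I = 1.99·e^(−0.0661·2/12) + 1.99·e^(−0.0661·8/12)
I = 1.9682 + 1.9042 = 3.8724
F = (S − I)·e^(rT) = (78.11 − 3.8724) · e^(0.0661·9/12)
= 74.2376 · e^0.049575 = 74.2376 × 1.050824 = ₹78.01

₹78.01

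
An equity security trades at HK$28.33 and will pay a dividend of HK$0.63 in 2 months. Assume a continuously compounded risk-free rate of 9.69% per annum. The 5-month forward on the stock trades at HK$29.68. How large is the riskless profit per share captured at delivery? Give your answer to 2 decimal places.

HK$0.83 per share

PV(dividends) I = 0.63·e^(−0.0969·2/12) = 0.6199
Fair forward F* = (S − I)·e^(rT) = (28.33 − 0.6199)·e^0.040375 = 27.7101 × 1.041201 = 28.8518
Market HK$29.68 > fair 28.8518: forward overpriced → cash-and-carry (borrow at r, buy the stock and collect the dividends, short the forward).
Profit at T = |F_mkt − F*| = |29.68 − 28.8518| = HK$0.83 per share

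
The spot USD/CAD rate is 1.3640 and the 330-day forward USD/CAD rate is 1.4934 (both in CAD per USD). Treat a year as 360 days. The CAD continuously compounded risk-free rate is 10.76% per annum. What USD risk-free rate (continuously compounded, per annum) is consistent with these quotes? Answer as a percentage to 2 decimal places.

0.87%

F = S·e^((r_CAD − r_USD)T) ⇒ r_USD = r_CAD − ln(F/S)/T
ln(1.4934/1.3640) = 0.090634; /(330/360) = 0.098873
r_USD = 0.1076 − 0.098873 = 0.008727
r_USD = 0.87%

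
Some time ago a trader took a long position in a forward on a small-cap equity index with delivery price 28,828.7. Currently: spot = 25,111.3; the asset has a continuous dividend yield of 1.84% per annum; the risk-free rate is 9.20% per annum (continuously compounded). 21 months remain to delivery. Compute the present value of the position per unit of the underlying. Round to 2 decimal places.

Current fair forward for the remaining 21 months: F = S·e^((r − q)·T), (r − q) = 0.0920 − 0.0184 = 0.0736
F = 25111.3 · e^(0.0736 × 21/12) = 25111.3 × 1.13746261 = 28563.1648
Value of long forward = (F − K)·e^(−rT) = (28563.1648 − 28828.7) · e^(−0.0920·21/12)
= -265.5352 × 0.85129207 = -226.05

-226.05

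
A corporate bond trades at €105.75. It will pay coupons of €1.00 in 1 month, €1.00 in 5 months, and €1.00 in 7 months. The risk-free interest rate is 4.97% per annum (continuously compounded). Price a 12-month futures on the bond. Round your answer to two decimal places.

€108.04

PV(coupons) I = 1.00·e^(−0.0497·1/12) + 1.00·e^(−0.0497·5/12) + 1.00·e^(−0.0497·7/12)
I = 0.9959 + 0.9795 + 0.9714 = 2.9468
F = (S − I)·e^(rT) = (105.75 − 2.9468) · e^(0.0497·12/12)
= 102.8032 · e^0.049700 = 102.8032 × 1.050956 = €108.04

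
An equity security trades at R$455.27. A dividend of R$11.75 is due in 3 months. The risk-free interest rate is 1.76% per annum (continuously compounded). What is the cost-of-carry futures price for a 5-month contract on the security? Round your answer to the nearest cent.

R$446.84

PV(dividends) I = 11.75·e^(−0.0176·3/12)
I = 11.6984
F = (S − I)·e^(rT) = (455.27 − 11.6984) · e^(0.0176·5/12)
= 443.5716 · e^0.007333 = 443.5716 × 1.007360 = R$446.84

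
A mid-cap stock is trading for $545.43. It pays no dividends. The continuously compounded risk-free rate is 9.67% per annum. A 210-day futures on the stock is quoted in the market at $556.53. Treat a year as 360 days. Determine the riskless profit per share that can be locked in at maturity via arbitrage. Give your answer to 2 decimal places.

$20.55 per share

Fair futures: F* = S·e^(carry·T), with carry = r = 0.0967
F* = 545.43 · e^(0.0967 × 210/360) = 545.43 · e^0.056408 = 545.43 × 1.058029 = $577.0808
Market $556.53 < fair $577.0808: forward underpriced → reverse cash-and-carry (short spot, go long the forward).
At maturity, profit = |F_mkt − F*| = |556.53 − 577.0808| = $20.55 per share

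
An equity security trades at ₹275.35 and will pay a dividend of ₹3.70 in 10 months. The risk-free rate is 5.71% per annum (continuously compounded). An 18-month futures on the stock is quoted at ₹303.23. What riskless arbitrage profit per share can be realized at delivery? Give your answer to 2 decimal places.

₹7.10 per share

PV(dividends) I = 3.70·e^(−0.0571·10/12) = 3.5281
Fair futures F* = (S − I)·e^(rT) = (275.35 − 3.5281)·e^0.085650 = 271.8219 × 1.089425 = 296.1296
Market ₹303.23 > fair 296.1296: forward overpriced → cash-and-carry (borrow at r, buy the stock and collect the dividends, short the forward).
Profit at T = |F_mkt − F*| = |303.23 − 296.1296| = ₹7.10 per share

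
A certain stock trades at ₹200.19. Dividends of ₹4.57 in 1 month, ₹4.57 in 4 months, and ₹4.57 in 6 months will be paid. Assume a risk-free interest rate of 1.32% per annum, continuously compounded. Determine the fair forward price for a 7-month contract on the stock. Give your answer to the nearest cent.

PV(dividends) I = 4.57·e^(−0.0132·1/12) + 4.57·e^(−0.0132·4/12) + 4.57·e^(−0.0132·6/12)
I = 4.5650 + 4.5499 + 4.5399 = 13.6548
F = (S − I)·e^(rT) = (200.19 − 13.6548) · e^(0.0132·7/12)
= 186.5352 · e^0.007700 = 186.5352 × 1.007730 = ₹187.98

₹187.98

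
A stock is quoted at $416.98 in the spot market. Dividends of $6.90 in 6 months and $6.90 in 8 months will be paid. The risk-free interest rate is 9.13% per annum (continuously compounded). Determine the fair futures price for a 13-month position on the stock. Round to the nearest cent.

PV(dividends) I = 6.90·e^(−0.0913·6/12) + 6.90·e^(−0.0913·8/12)
I = 6.5921 + 6.4925 = 13.0846
F = (S − I)·e^(rT) = (416.98 − 13.0846) · e^(0.0913·13/12)
= 403.8954 · e^0.098908 = 403.8954 × 1.103965 = $445.89

$445.89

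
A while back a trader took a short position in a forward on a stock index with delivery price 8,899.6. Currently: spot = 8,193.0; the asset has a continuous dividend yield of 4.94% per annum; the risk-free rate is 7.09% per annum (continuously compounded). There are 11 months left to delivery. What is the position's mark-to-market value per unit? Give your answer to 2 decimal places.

Current fair forward for the remaining 11 months: F = S·e^((r − q)·T), (r − q) = 0.0709 − 0.0494 = 0.0215
F = 8193.0 · e^(0.0215 × 11/12) = 8193.0 × 1.01990382 = 8356.0720
Value of long forward = (F − K)·e^(−rT) = (8356.0720 − 8899.6) · e^(−0.0709·11/12)
= -543.5280 × 0.93707527 = -509.33
Short position value = −(long value) = 509.33

509.33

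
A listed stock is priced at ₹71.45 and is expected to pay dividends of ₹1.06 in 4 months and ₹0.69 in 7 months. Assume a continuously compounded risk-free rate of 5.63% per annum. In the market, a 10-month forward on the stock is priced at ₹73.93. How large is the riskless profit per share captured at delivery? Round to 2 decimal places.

PV(dividends) I = 1.06·e^(−0.0563·4/12) + 0.69·e^(−0.0563·7/12) = 1.7080
Fair forward F* = (S − I)·e^(rT) = (71.45 − 1.7080)·e^0.046917 = 69.7420 × 1.048035 = 73.0921
Market ₹73.93 > fair 73.0921: forward overpriced → cash-and-carry (borrow at r, buy the stock and collect the dividends, short the forward).
Profit at T = |F_mkt − F*| = |73.93 − 73.0921| = ₹0.84 per share

₹0.84 per share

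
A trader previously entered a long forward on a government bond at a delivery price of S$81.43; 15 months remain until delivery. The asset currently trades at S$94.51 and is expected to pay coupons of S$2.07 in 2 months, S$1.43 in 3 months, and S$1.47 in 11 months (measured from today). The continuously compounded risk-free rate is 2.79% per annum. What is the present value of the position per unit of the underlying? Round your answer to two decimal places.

S$10.96

PV(remaining coupons) I = 2.07·e^(−0.0279·2/12) + 1.43·e^(−0.0279·3/12) + 1.47·e^(−0.0279·11/12) = 4.9133
Current forward F = (S − I)·e^(rT) = (94.51 − 4.9133)·e^(0.0279·15/12) = 89.5967 × 1.035490 = 92.7765
Value (long) = (F − K)·e^(−rT) = (92.7765 − 81.43) × 0.965726 = 10.9576
Value = S$10.96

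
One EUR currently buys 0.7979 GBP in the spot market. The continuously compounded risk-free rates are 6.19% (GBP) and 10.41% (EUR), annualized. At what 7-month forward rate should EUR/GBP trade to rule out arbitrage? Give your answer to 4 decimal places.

0.7785

F = S·e^((r_GBP − r_EUR)T) = 0.7979 · e^((0.0619 − 0.1041) × 7/12)
= 0.7979 · e^-0.024617 = 0.7979 × 0.975684
F = 0.7785 GBP per EUR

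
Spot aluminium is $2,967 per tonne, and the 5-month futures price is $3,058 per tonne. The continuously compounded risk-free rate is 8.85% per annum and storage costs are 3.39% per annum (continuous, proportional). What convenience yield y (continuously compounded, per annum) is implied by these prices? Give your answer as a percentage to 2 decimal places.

4.99%

F = S·e^((r+u−y)T) ⇒ (r+u−y) = ln(F/S)/T
ln(3058/2967) = 0.030210; /T ⇒ 0.072504
y = r + u − ln(F/S)/T = 0.0885 + 0.0339 − 0.072504 = 0.049896
y = 4.99%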